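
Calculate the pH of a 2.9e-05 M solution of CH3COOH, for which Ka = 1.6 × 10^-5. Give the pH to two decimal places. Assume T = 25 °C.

pH = 4.82

CH3COOH ⇌ CH3COO- + H+
From the ICE table, Ka = [H+]²/(2.9e-05 − [H+]) = 1.6 × 10^-5.
Here C₀/Ka ≈ 1.81, so the small-[H+] approximation fails. Use the quadratic:
[H+] = (−Ka + √(Ka² + 4·Ka·C₀))/2 = 1.50 × 10^-5 M
pH = −log[H+] = −log(1.50 × 10^-5) = 4.82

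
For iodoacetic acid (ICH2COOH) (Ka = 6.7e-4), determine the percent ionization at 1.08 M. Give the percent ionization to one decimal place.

ICH2COOH ⇌ ICH2COO- + H+; let x = [H+] at equilibrium.
x ≈ √(Ka·C₀) = √(6.7 × 10^-4 × 1.08) = 2.69 × 10^-2 M
Fraction ionized = 2.69 × 10^-2 / 1.08 = 0.0249 → 2.5%

2.5%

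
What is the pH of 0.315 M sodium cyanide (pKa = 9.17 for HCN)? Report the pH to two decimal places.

CN- is the conjugate base of the weak acid HCN.
Ka = 10^(−9.17) = 6.76 × 10^-10
Kb = Kw/Ka = 1.0×10^-14 / 6.76 × 10^-10 = 1.48 × 10^-5
From the ICE table, Kb = [OH-]²/(0.315 − [OH-]) = 1.48 × 10^-5.
Assume [OH-] ≪ 0.315: [OH-] ≈ √(1.48 × 10^-5 × 0.315) = 2.16 × 10^-3 M
([OH-]/C₀ = 0.69% < 5%, so the approximation holds.)
pOH = −log(2.16 × 10^-3) = 2.67; pH = 14.00 − 2.67 = 11.33

pH = 11.33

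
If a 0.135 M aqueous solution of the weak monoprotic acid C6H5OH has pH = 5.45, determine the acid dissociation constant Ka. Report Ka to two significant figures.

[H+] = 10^(-5.45) = 3.55 × 10^-6 M
At equilibrium [HA] = 0.135 − 3.55 × 10^-6 = 1.35 × 10^-1 M
Ka = [H+][A-]/[HA] = (3.55 × 10^-6)² / 1.35 × 10^-1 = 9.3 × 10^-11

Ka = 9.3 × 10^-11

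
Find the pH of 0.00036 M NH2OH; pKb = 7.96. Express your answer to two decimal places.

NH2OH + H2O ⇌ NH3OH+ + OH-
Kb = 10^(−7.96) = 1.10 × 10^-8
From the ICE table, Kb = [OH-]²/(0.00036 − [OH-]) = 1.10 × 10^-8.
Assume [OH-] ≪ 0.00036: [OH-] ≈ √(1.10 × 10^-8 × 0.00036) = 1.99 × 10^-6 M
pOH = 5.70, so pH = 14.00 − pOH = 8.30

pH = 8.30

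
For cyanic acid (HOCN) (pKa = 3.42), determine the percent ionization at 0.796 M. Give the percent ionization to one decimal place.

HOCN ⇌ OCN- + H+; let x = [H+] at equilibrium.
Ka = 10^(−3.42) = 3.80 × 10^-4
x ≈ √(Ka·C₀) = √(3.80 × 10^-4 × 0.796) = 1.74 × 10^-2 M
% ionization = x/C₀ × 100% = 1.74 × 10^-2/0.796 × 100% = 2.2%

2.2%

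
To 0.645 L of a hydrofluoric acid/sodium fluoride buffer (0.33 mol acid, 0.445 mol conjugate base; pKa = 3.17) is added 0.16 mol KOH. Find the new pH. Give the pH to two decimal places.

pH = 3.72

OH- converts HF to F-: HF → 0.17 mol, F- → 0.605 mol.
pH = pKa + log(n_F-/n_HF) = 3.17 + log(0.605/0.17) = 3.17 + (+0.551)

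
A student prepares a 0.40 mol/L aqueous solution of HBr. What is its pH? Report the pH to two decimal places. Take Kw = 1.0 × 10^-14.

pH = 0.40

HBr is a strong acid and dissociates completely, so [H+] = 0.40 M.
pH = -log(0.4) = 0.40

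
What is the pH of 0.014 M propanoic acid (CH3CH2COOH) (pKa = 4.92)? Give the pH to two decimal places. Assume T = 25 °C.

CH3CH2COOH ⇌ CH3CH2COO- + H+
Ka = 10^(−4.92) = 1.20 × 10^-5
From the ICE table, Ka = x²/(0.014 − x) = 1.20 × 10^-5.
Since Ka ≪ C₀, x ≈ √(Ka·C₀) = 4.10 × 10^-4 M.
pH = −log(4.10 × 10^-4) = 3.39

pH = 3.39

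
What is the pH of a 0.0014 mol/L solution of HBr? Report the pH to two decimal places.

HBr is a strong acid and dissociates completely, so [H+] = 0.0014 M.
pH = -log(0.0014) = 2.85

pH = 2.85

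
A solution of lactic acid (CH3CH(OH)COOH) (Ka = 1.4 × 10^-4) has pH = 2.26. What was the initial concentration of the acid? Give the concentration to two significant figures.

C₀ = 2.2 × 10^-1 M

[H+] = 10^(-2.26) = 5.50 × 10^-3 M = x
Ka = x²/(C₀ − x) ⇒ C₀ = x + x²/Ka
C₀ = 5.50 × 10^-3 + (5.50 × 10^-3)²/(1.4 × 10^-4) = 2.22 × 10^-1 M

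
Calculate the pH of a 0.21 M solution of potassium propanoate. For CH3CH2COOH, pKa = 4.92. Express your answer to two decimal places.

pH = 9.12

CH3CH2COO- is the conjugate base of the weak acid CH3CH2COOH.
Ka = 10^(−4.92) = 1.20 × 10^-5
Kb = Kw/Ka = 1.0×10^-14 / 1.20 × 10^-5 = 8.33 × 10^-10
From the ICE table, Kb = [OH-]²/(0.21 − [OH-]) = 8.33 × 10^-10.
Assume [OH-] ≪ 0.21: [OH-] ≈ √(8.33 × 10^-10 × 0.21) = 1.32 × 10^-5 M
Check: 0.0063% ionized — well under 5%, approximation valid.
pOH = 4.88, so pH = 14.00 − pOH = 9.12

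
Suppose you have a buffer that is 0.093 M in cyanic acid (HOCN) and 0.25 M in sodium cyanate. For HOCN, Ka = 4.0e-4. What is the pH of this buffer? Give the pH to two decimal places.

pH = 3.83

pKa = −log(4.0 × 10^-4) = 3.398
pH = pKa + log([A⁻]/[HA]) = 3.398 + log(0.25/0.093)
pH = 3.398 + (+0.429) = 3.83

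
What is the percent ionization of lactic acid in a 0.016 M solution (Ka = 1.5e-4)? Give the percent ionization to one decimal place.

9.2%

CH3CH(OH)COOH ⇌ CH3CH(OH)COO- + H+; let x = [H+] at equilibrium.
Solve x² + 0.00015x − 2.4e-06 = 0 → x = 1.48 × 10^-3 M
Fraction ionized = 1.48 × 10^-3 / 0.016 = 0.0925 → 9.2%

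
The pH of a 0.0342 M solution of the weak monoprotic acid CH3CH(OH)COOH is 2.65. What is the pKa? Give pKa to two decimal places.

[H+] = 10^(-2.65) = 2.24 × 10^-3 M
At equilibrium [HA] = 0.0342 − 2.24 × 10^-3 = 3.20 × 10^-2 M
Ka = [H+][A-]/[HA] = (2.24 × 10^-3)² / 3.20 × 10^-2 = 1.57 × 10^-4
pKa = -log(1.57 × 10^-4) = 3.80

pKa = 3.80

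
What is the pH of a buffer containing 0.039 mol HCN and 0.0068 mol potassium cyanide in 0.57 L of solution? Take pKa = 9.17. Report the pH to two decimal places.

Using pH = pKa + log([base]/[acid]) with [base]/[acid] = 0.0068/0.039:
pH = 9.17 + (-0.759) = 8.41

pH = 8.41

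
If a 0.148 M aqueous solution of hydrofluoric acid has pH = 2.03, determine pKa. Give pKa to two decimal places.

[H+] = 10^(-2.03) = 9.33 × 10^-3 M
At equilibrium [HA] = 0.148 − 9.33 × 10^-3 = 1.39 × 10^-1 M
Ka = [H+][A-]/[HA] = (9.33 × 10^-3)² / 1.39 × 10^-1 = 6.26 × 10^-4
pKa = -log(6.26 × 10^-4) = 3.20

pKa = 3.20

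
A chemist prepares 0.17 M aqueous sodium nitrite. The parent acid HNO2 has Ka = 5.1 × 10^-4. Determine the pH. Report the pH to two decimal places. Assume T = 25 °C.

NO2- is the conjugate base of the weak acid HNO2.
Kb = Kw/Ka = 1.0×10^-14 / 5.1 × 10^-4 = 1.96 × 10^-11
Let x = [OH-] at equilibrium. Kb = x²/(0.17 − x).
Assume x ≪ 0.17: x ≈ √(1.96 × 10^-11 × 0.17) = 1.83 × 10^-6 M
pOH = −log(1.83 × 10^-6) = 5.74; pH = 14.00 − 5.74 = 8.26

pH = 8.26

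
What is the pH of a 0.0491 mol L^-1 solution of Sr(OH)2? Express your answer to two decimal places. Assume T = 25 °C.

Sr(OH)2 is a strong base (each formula unit releases 2 OH-); [OH-] = 0.0982 M.
pOH = -log(0.0982) = 1.01
pH = 14.00 - 1.01 = 12.99

pH = 12.99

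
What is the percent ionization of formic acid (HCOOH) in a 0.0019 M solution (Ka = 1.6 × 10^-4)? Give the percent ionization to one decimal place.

25.1%

HCOOH ⇌ HCOO- + H+; let x = [H+] at equilibrium.
Solve x² + 0.00016x − 3.04e-07 = 0 → x = 4.77 × 10^-4 M
Fraction ionized = 4.77 × 10^-4 / 0.0019 = 0.2511 → 25.1%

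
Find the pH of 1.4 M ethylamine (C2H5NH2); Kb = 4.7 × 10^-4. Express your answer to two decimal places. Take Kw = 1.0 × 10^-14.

pH = 12.41

C2H5NH2 + H2O ⇌ C2H5NH3+ + OH-
From the ICE table, Kb = x²/(1.4 − x) = 4.7 × 10^-4.
Neglecting x in the denominator: x = √(4.7 × 10^-4 × 1.4) = 2.57 × 10^-2 M
pOH = 1.59, so pH = 14.00 − pOH = 12.41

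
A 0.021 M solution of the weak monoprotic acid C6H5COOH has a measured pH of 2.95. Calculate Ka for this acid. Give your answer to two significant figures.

[H+] = 10^(-2.95) = 1.12 × 10^-3 M
At equilibrium [HA] = 0.021 − 1.12 × 10^-3 = 1.99 × 10^-2 M
Ka = [H+][A-]/[HA] = (1.12 × 10^-3)² / 1.99 × 10^-2 = 6.3 × 10^-5

Ka = 6.3 × 10^-5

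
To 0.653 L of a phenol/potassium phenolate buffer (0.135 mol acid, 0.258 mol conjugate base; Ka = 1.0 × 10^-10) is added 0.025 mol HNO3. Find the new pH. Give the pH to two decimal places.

Added H+ converts C6H5O- to C6H5OH: C6H5OH → 0.16 mol, C6H5O- → 0.233 mol.
pKa = −log(1.0 × 10^-10) = 10.000
pH = pKa + log(n_C6H5O-/n_C6H5OH) = 10.000 + log(0.233/0.16) = 10.000 + (+0.163)

pH = 10.16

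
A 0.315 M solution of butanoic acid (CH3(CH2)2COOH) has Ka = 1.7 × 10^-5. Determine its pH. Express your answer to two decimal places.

CH3(CH2)2COOH ⇌ CH3(CH2)2COO- + H+
Ka = x²/(0.315 − x) = 1.7 × 10^-5
Since Ka ≪ C₀, x ≈ √(Ka·C₀) = 2.31 × 10^-3 M.
pH = −log(2.31 × 10^-3) = 2.64

pH = 2.64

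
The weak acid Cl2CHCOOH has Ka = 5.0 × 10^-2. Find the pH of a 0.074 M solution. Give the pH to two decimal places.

pH = 1.39

Cl2CHCOOH ⇌ Cl2CHCOO- + H+
Ka = [H+]²/(0.074 − [H+]) = 5.0 × 10^-2
[H+] is not negligible relative to C₀; solve [H+]² + 0.05·[H+] − 0.0037 = 0.
[H+] = [−0.05 + √(0.05² + 0.0148)]/2 = 4.08 × 10^-2 M
pH = −log(4.08 × 10^-2) = 1.39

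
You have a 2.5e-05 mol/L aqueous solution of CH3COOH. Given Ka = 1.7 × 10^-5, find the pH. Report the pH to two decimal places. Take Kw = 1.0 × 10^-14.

pH = 4.86

CH3COOH ⇌ CH3COO- + H+
From the ICE table, Ka = [H+]²/(2.5e-05 − [H+]) = 1.7 × 10^-5.
The 5% rule fails; solving [H+]² + Ka·[H+] − Ka·C₀ = 0 exactly:
[H+] = [−1.7e-05 + √(1.7e-05² + 1.7e-09)]/2 = 1.38 × 10^-5 M
pH = −log[H+] = −log(1.38 × 10^-5) = 4.86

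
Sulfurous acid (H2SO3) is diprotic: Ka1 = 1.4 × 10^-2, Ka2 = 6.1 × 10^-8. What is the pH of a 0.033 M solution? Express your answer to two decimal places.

Since Ka1 ≫ Ka2, the first ionization dominates [H+].
Ka1 = x²/(0.033 − x) = 1.4 × 10^-2
Solving the quadratic: x = (−Ka1 + √(Ka1² + 4·Ka1·C₀))/2 = 1.56 × 10^-2 M
pH = −log(1.56 × 10^-2) = 1.81

pH = 1.81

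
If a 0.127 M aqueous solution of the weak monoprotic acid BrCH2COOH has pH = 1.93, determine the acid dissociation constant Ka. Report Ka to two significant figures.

[H+] = 10^(-1.93) = 1.17 × 10^-2 M
At equilibrium [HA] = 0.127 − 1.17 × 10^-2 = 1.15 × 10^-1 M
Ka = [H+][A-]/[HA] = (1.17 × 10^-2)² / 1.15 × 10^-1 = 1.2 × 10^-3

Ka = 1.2 × 10^-3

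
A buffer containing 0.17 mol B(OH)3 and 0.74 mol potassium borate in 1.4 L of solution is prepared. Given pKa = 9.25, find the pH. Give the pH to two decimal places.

Henderson–Hasselbalch: pH = pKa + log([B(OH)4-]/[B(OH)3]) = 9.25 + log(0.74/0.17)
pH = 9.25 + (+0.639) = 9.89

pH = 9.89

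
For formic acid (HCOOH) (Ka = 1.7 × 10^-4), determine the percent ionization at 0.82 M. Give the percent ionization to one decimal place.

HCOOH ⇌ HCOO- + H+; let x = [H+] at equilibrium.
x ≈ √(Ka·C₀) = √(1.7 × 10^-4 × 0.82) = 1.18 × 10^-2 M
% ionization = x/C₀ × 100% = 1.18 × 10^-2/0.82 × 100% = 1.4%

1.4%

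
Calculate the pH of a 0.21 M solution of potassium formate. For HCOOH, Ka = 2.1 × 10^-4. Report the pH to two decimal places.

pH = 8.50

HCOO- is the conjugate base of the weak acid HCOOH.
Kb = Kw/Ka = 1.0×10^-14 / 2.1 × 10^-4 = 4.76 × 10^-11
Kb = x²/(0.21 − x) = 4.76 × 10^-11
Assume x ≪ 0.21: x ≈ √(4.76 × 10^-11 × 0.21) = 3.16 × 10^-6 M
pOH = 5.50, so pH = 14.00 − pOH = 8.50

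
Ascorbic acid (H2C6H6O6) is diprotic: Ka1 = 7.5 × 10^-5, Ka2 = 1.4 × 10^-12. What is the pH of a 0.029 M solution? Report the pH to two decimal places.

Since Ka1 ≫ Ka2, the first ionization dominates [H+].
Ka1 = x²/(0.029 − x) = 7.5 × 10^-5
Solving the quadratic: x = (−Ka1 + √(Ka1² + 4·Ka1·C₀))/2 = 1.44 × 10^-3 M
pH = −log(1.44 × 10^-3) = 2.84

pH = 2.84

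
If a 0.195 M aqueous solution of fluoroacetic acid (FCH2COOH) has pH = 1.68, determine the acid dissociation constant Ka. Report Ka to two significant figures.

Ka = 2.5 × 10^-3

[H+] = 10^(-1.68) = 2.09 × 10^-2 M
At equilibrium [HA] = 0.195 − 2.09 × 10^-2 = 1.74 × 10^-1 M
Ka = [H+][A-]/[HA] = (2.09 × 10^-2)² / 1.74 × 10^-1 = 2.5 × 10^-3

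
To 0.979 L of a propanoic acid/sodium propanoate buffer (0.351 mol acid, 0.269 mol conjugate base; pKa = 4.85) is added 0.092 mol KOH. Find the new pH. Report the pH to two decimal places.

pH = 4.99

After neutralization: n(CH3CH2COOH) = 0.259 mol, n(CH3CH2COO-) = 0.361 mol.
pH = pKa + log([A⁻]/[HA]) = 4.85 + log(0.361/0.259) = 4.85 +0.144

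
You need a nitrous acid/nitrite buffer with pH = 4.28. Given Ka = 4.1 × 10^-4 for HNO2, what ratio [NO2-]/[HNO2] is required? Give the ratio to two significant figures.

pKa = -log(4.1 × 10^-4) = 3.387
pH = pKa + log(r) ⇒ log(r) = 4.28 − 3.387 = +0.893
r = [NO2-]/[HNO2] = 10^(+0.893) = 7.82

ratio = 7.8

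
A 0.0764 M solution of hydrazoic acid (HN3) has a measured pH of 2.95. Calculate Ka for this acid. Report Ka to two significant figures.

Ka = 1.7 × 10^-5

[H+] = 10^(-2.95) = 1.12 × 10^-3 M
At equilibrium [HA] = 0.0764 − 1.12 × 10^-3 = 7.53 × 10^-2 M
Ka = [H+][A-]/[HA] = (1.12 × 10^-3)² / 7.53 × 10^-2 = 1.7 × 10^-5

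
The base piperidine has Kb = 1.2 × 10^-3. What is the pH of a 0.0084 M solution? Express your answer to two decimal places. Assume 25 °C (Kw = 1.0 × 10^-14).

C5H10NH + H2O ⇌ C5H10NH2+ + OH-
Kb = x²/(0.0084 − x) = 1.2 × 10^-3
x is not negligible relative to C₀; solve x² + 0.0012·x − 1.01e-05 = 0.
x = (−Kb + √(Kb² + 4·Kb·C₀))/2 = 2.63 × 10^-3 M
pOH = −log(2.63 × 10^-3) = 2.58; pH = 14.00 − 2.58 = 11.42

pH = 11.42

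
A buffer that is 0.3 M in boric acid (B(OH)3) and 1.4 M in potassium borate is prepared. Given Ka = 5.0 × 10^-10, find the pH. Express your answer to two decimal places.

pKa = −log(5.0 × 10^-10) = 9.301
Using pH = pKa + log([base]/[acid]) with [base]/[acid] = 1.4/0.3:
pH = 9.301 + (+0.669) = 9.97

pH = 9.97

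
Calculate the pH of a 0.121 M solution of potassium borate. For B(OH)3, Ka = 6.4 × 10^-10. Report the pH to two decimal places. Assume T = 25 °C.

B(OH)4- is the conjugate base of the weak acid B(OH)3.
Kb = Kw/Ka = 1.0×10^-14 / 6.4 × 10^-10 = 1.56 × 10^-5
From the ICE table, Kb = x²/(0.121 − x) = 1.56 × 10^-5.
Assume x ≪ 0.121: x ≈ √(1.56 × 10^-5 × 0.121) = 1.37 × 10^-3 M
pOH = 2.86, so pH = 14.00 − pOH = 11.14

pH = 11.14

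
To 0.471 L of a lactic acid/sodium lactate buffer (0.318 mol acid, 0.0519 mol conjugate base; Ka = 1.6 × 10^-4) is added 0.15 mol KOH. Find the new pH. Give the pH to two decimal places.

After neutralization: n(CH3CH(OH)COOH) = 0.168 mol, n(CH3CH(OH)COO-) = 0.202 mol.
pKa = −log(1.6 × 10^-4) = 3.796
pH = pKa + log([A⁻]/[HA]) = 3.796 + log(0.202/0.168) = 3.796 +0.080

pH = 3.88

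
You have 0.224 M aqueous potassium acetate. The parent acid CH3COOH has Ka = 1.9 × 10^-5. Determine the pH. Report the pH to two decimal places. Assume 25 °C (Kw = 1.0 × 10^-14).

pH = 9.04

CH3COO- is the conjugate base of the weak acid CH3COOH.
Kb = Kw/Ka = 1.0×10^-14 / 1.9 × 10^-5 = 5.26 × 10^-10
From the ICE table, Kb = [OH-]²/(0.224 − [OH-]) = 5.26 × 10^-10.
Since Kb ≪ C₀, [OH-] ≈ √(Kb·C₀) = 1.09 × 10^-5 M.
Check: 0.0048% ionized — well under 5%, approximation valid.
pOH = −log(1.09 × 10^-5) = 4.96; pH = 14.00 − 4.96 = 9.04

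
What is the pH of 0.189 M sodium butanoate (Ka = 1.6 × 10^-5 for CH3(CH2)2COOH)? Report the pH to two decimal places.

pH = 9.04

CH3(CH2)2COO- is the conjugate base of the weak acid CH3(CH2)2COOH.
Kb = Kw/Ka = 1.0×10^-14 / 1.6 × 10^-5 = 6.25 × 10^-10
From the ICE table, Kb = x²/(0.189 − x) = 6.25 × 10^-10.
Neglecting x in the denominator: x = √(6.25 × 10^-10 × 0.189) = 1.09 × 10^-5 M
(x/C₀ = 0.0058% < 5%, so the approximation holds.)
pOH = 4.96, so pH = 14.00 − pOH = 9.04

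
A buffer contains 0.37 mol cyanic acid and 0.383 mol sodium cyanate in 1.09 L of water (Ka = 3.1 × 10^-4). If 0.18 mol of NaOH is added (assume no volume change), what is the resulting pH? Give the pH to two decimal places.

OH- converts HOCN to OCN-: HOCN → 0.19 mol, OCN- → 0.563 mol.
pKa = −log(3.1 × 10^-4) = 3.509
pH = pKa + log([A⁻]/[HA]) = 3.509 + log(0.563/0.19) = 3.509 +0.472

pH = 3.98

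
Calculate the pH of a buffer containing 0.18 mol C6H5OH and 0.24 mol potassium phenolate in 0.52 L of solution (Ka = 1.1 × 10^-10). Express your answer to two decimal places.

pH = 10.08

pKa = −log(1.1 × 10^-10) = 9.959
Henderson–Hasselbalch: pH = pKa + log([C6H5O-]/[C6H5OH]) = 9.959 + log(0.24/0.18)
pH = 9.959 + (+0.125) = 10.08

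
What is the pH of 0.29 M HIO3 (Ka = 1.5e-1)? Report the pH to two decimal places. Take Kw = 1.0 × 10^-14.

pH = 0.83

HIO3 ⇌ IO3- + H+
Ka = [H+]²/(0.29 − [H+]) = 1.5 × 10^-1
Here C₀/Ka ≈ 1.93, so the small-[H+] approximation fails. Use the quadratic:
[H+] = (−Ka + √(Ka² + 4·Ka·C₀))/2 = 1.47 × 10^-1 M
pH = −log[H+] = −log(1.47 × 10^-1) = 0.83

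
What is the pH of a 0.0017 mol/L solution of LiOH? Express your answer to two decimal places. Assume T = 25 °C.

LiOH is a strong base; [OH-] = 0.0017 M.
pOH = -log(0.0017) = 2.77
pH = 14.00 - 2.77 = 11.23

pH = 11.23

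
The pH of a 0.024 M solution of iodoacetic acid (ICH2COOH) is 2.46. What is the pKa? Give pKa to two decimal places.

[H+] = 10^(-2.46) = 3.47 × 10^-3 M
At equilibrium [HA] = 0.024 − 3.47 × 10^-3 = 2.05 × 10^-2 M
Ka = [H+][A-]/[HA] = (3.47 × 10^-3)² / 2.05 × 10^-2 = 5.87 × 10^-4
pKa = -log(5.87 × 10^-4) = 3.23

pKa = 3.23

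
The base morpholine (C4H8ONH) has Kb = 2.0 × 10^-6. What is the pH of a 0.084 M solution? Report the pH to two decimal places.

pH = 10.61

C4H8ONH + H2O ⇌ C4H8ONH2+ + OH-
Kb = x²/(0.084 − x) = 2.0 × 10^-6
Neglecting x in the denominator: x = √(2.0 × 10^-6 × 0.084) = 4.10 × 10^-4 M
pOH = −log(4.10 × 10^-4) = 3.39; pH = 14.00 − 3.39 = 10.61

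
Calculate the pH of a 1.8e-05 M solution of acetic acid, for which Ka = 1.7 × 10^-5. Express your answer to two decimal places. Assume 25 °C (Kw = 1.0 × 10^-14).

pH = 4.96

CH3COOH ⇌ CH3COO- + H+
Ka = x²/(1.8e-05 − x) = 1.7 × 10^-5
x is not negligible relative to C₀; solve x² + 1.7e-05·x − 3.06e-10 = 0.
x = [−1.7e-05 + √(1.7e-05² + 1.22e-09)]/2 = 1.09 × 10^-5 M
pH = −log(1.09 × 10^-5) = 4.96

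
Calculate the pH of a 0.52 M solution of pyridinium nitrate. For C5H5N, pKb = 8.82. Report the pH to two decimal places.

pH = 2.73

C5H5NH+ is the conjugate acid of the weak base C5H5N.
Kb = 10^(−8.82) = 1.51 × 10^-9
Ka = Kw/Kb = 1.0×10^-14 / 1.51 × 10^-9 = 6.62 × 10^-6
From the ICE table, Ka = [H+]²/(0.52 − [H+]) = 6.62 × 10^-6.
Since Ka ≪ C₀, [H+] ≈ √(Ka·C₀) = 1.86 × 10^-3 M.
pH = −log[H+] = −log(1.86 × 10^-3) = 2.73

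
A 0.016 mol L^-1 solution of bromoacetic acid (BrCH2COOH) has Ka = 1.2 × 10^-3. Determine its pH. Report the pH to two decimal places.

BrCH2COOH ⇌ BrCH2COO- + H+
From the ICE table, Ka = x²/(0.016 − x) = 1.2 × 10^-3.
x is not negligible relative to C₀; solve x² + 0.0012·x − 1.92e-05 = 0.
x = [−0.0012 + √(0.0012² + 7.68e-05)]/2 = 3.82 × 10^-3 M
pH = −log(3.82 × 10^-3) = 2.42

pH = 2.42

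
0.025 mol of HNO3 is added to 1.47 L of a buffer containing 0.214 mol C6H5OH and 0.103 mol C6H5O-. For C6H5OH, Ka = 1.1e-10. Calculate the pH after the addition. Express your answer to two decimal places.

pH = 9.47

After neutralization: n(C6H5OH) = 0.239 mol, n(C6H5O-) = 0.078 mol.
pKa = −log(1.1 × 10^-10) = 9.959
Henderson–Hasselbalch with mole ratio 0.078/0.239: pH = 9.959 + (-0.486)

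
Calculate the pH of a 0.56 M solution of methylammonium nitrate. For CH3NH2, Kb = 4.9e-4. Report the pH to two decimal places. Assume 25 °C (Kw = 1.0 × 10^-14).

pH = 5.47

CH3NH3+ is the conjugate acid of the weak base CH3NH2.
Ka = Kw/Kb = 1.0×10^-14 / 4.9 × 10^-4 = 2.04 × 10^-11
Ka = x²/(0.56 − x) = 2.04 × 10^-11
Since Ka ≪ C₀, x ≈ √(Ka·C₀) = 3.38 × 10^-6 M.
pH = −log[H+] = −log(3.38 × 10^-6) = 5.47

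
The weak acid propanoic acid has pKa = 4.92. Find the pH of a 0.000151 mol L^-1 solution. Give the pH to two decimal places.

pH = 4.43

CH3CH2COOH ⇌ CH3CH2COO- + H+
Ka = 10^(−4.92) = 1.20 × 10^-5
Ka = [H+]²/(0.000151 − [H+]) = 1.20 × 10^-5
The 5% rule fails; solving [H+]² + Ka·[H+] − Ka·C₀ = 0 exactly:
[H+] = (−Ka + √(Ka² + 4·Ka·C₀))/2 = 3.70 × 10^-5 M
pH = −log[H+] = −log(3.70 × 10^-5) = 4.43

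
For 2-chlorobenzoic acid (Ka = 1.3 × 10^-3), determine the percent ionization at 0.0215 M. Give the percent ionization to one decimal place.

21.8%

ClC6H4COOH ⇌ ClC6H4COO- + H+; let x = [H+] at equilibrium.
Ka = x²/(C₀ − x); solving the quadratic gives x = 4.68 × 10^-3 M.
% ionization = x/C₀ × 100% = 4.68 × 10^-3/0.0215 × 100% = 21.8%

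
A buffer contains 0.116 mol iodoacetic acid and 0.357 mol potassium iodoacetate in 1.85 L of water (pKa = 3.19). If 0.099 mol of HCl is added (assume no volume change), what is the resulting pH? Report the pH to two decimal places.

After neutralization: n(ICH2COOH) = 0.215 mol, n(ICH2COO-) = 0.258 mol.
pH = pKa + log([A⁻]/[HA]) = 3.19 + log(0.258/0.215) = 3.19 +0.079

pH = 3.27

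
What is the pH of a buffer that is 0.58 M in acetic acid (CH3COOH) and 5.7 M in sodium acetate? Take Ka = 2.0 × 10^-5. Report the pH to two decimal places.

pH = 5.69

pKa = −log(2.0 × 10^-5) = 4.699
Using pH = pKa + log([base]/[acid]) with [base]/[acid] = 5.7/0.58:
pH = 4.699 + (+0.992) = 5.69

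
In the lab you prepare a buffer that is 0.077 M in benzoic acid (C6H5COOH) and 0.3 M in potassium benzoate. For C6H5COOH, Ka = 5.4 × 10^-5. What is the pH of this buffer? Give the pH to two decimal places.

pH = 4.86

pKa = −log(5.4 × 10^-5) = 4.268
Henderson–Hasselbalch: pH = pKa + log([C6H5COO-]/[C6H5COOH]) = 4.268 + log(0.3/0.077)
pH = 4.268 + (+0.591) = 4.86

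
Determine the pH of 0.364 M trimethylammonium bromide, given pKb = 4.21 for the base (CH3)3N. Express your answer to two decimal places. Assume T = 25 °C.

pH = 5.11

(CH3)3NH+ is the conjugate acid of the weak base (CH3)3N.
Kb = 10^(−4.21) = 6.17 × 10^-5
Ka = Kw/Kb = 1.0×10^-14 / 6.17 × 10^-5 = 1.62 × 10^-10
Let x = [H+] at equilibrium. Ka = x²/(0.364 − x).
Assume x ≪ 0.364: x ≈ √(1.62 × 10^-10 × 0.364) = 7.68 × 10^-6 M
Check: 0.0021% ionized — well under 5%, approximation valid.
pH = −log(7.68 × 10^-6) = 5.11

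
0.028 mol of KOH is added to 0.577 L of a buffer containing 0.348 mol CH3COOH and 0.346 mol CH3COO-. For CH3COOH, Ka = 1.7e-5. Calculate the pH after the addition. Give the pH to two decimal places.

pH = 4.84

OH- converts CH3COOH to CH3COO-: CH3COOH → 0.32 mol, CH3COO- → 0.374 mol.
pKa = −log(1.7 × 10^-5) = 4.770
pH = pKa + log([A⁻]/[HA]) = 4.770 + log(0.374/0.32) = 4.770 +0.068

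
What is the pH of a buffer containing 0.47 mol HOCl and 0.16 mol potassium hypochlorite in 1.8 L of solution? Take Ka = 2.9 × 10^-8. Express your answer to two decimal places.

pKa = −log(2.9 × 10^-8) = 7.538
pH = pKa + log([A⁻]/[HA]) = 7.538 + log(0.16/0.47)
pH = 7.538 + (-0.468) = 7.07

pH = 7.07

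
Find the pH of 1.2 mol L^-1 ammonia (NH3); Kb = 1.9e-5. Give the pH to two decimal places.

NH3 + H2O ⇌ NH4+ + OH-
Let x = [OH-] at equilibrium. Kb = x²/(1.2 − x).
Since Kb ≪ C₀, x ≈ √(Kb·C₀) = 4.77 × 10^-3 M.
(x/C₀ = 0.4% < 5%, so the approximation holds.)
pOH = 2.32, so pH = 14.00 − pOH = 11.68

pH = 11.68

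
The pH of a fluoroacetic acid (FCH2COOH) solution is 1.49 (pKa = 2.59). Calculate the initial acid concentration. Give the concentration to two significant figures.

C₀ = 4.4 × 10^-1 M

[H+] = 10^(-1.49) = 3.24 × 10^-2 M = x
Ka = 10^(−2.59) = 2.57 × 10^-3
Ka = x²/(C₀ − x) ⇒ C₀ = x + x²/Ka
C₀ = 3.24 × 10^-2 + (3.24 × 10^-2)²/(2.57 × 10^-3) = 4.41 × 10^-1 M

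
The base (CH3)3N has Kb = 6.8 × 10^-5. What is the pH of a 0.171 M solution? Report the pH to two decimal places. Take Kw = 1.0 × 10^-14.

(CH3)3N + H2O ⇌ (CH3)3NH+ + OH-
Kb = x²/(0.171 − x) = 6.8 × 10^-5
Neglecting x in the denominator: x = √(6.8 × 10^-5 × 0.171) = 3.41 × 10^-3 M
(x/C₀ = 2% < 5%, so the approximation holds.)
pOH = 2.47, so pH = 14.00 − pOH = 11.53

pH = 11.53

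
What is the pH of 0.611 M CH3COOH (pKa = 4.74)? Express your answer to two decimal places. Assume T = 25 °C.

CH3COOH ⇌ CH3COO- + H+
Ka = 10^(−4.74) = 1.82 × 10^-5
From the ICE table, Ka = x²/(0.611 − x) = 1.82 × 10^-5.
Assume x ≪ 0.611: x ≈ √(1.82 × 10^-5 × 0.611) = 3.33 × 10^-3 M
pH = −log(3.33 × 10^-3) = 2.48

pH = 2.48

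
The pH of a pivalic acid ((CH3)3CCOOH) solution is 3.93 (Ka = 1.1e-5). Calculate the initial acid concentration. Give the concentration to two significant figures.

C₀ = 1.4 × 10^-3 M

[H+] = 10^(-3.93) = 1.17 × 10^-4 M = x
Ka = x²/(C₀ − x) ⇒ C₀ = x + x²/Ka
C₀ = 1.17 × 10^-4 + (1.17 × 10^-4)²/(1.1 × 10^-5) = 1.36 × 10^-3 M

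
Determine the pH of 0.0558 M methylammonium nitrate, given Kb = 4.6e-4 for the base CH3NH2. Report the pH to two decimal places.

pH = 5.96

CH3NH3+ is the conjugate acid of the weak base CH3NH2.
Ka = Kw/Kb = 1.0×10^-14 / 4.6 × 10^-4 = 2.17 × 10^-11
Let x = [H+] at equilibrium. Ka = x²/(0.0558 − x).
Neglecting x in the denominator: x = √(2.17 × 10^-11 × 0.0558) = 1.10 × 10^-6 M
pH = −log[H+] = −log(1.10 × 10^-6) = 5.96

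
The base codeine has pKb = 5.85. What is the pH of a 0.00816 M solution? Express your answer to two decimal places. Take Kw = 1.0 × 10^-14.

C18H21NO3 + H2O ⇌ C18H22NO3+ + OH-
Kb = 10^(−5.85) = 1.41 × 10^-6
From the ICE table, Kb = x²/(0.00816 − x) = 1.41 × 10^-6.
Assume x ≪ 0.00816: x ≈ √(1.41 × 10^-6 × 0.00816) = 1.07 × 10^-4 M
pOH = 3.97, so pH = 14.00 − pOH = 10.03

pH = 10.03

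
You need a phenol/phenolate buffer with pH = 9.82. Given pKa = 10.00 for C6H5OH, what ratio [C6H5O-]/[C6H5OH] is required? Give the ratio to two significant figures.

pH = pKa + log(r) ⇒ log(r) = 9.82 − 10.00 = -0.18
r = [C6H5O-]/[C6H5OH] = 10^(-0.18) = 0.661

ratio = 0.66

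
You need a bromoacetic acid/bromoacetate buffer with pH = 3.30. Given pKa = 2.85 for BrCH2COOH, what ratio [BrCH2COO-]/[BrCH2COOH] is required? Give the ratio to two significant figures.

ratio = 2.8

pH = pKa + log(r) ⇒ log(r) = 3.30 − 2.85 = +0.45
r = [BrCH2COO-]/[BrCH2COOH] = 10^(+0.45) = 2.82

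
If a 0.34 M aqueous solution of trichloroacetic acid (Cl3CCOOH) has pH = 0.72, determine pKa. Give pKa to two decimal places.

[H+] = 10^(-0.72) = 1.91 × 10^-1 M
At equilibrium [HA] = 0.34 − 1.91 × 10^-1 = 1.49 × 10^-1 M
Ka = [H+][A-]/[HA] = (1.91 × 10^-1)² / 1.49 × 10^-1 = 2.45 × 10^-1
pKa = -log(2.45 × 10^-1) = 0.61

pKa = 0.61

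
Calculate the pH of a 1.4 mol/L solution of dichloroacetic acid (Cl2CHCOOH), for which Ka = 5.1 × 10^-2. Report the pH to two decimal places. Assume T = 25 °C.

Cl2CHCOOH ⇌ Cl2CHCOO- + H+
Let x = [H+] at equilibrium. Ka = x²/(1.4 − x).
Here C₀/Ka ≈ 27.5, so the small-x approximation fails. Use the quadratic:
x = (−Ka + √(Ka² + 4·Ka·C₀))/2 = 2.43 × 10^-1 M
pH = −log(2.43 × 10^-1) = 0.61

pH = 0.61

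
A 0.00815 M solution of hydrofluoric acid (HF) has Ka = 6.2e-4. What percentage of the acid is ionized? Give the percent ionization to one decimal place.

24.0%

HF ⇌ F- + H+; let x = [H+] at equilibrium.
Solve x² + 0.00062x − 5.05e-06 = 0 → x = 1.96 × 10^-3 M
Fraction ionized = 1.96 × 10^-3 / 0.00815 = 0.2405 → 24.0%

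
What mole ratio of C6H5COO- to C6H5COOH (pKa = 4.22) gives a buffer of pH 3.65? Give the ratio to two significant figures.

ratio = 0.27

pH = pKa + log(r) ⇒ log(r) = 3.65 − 4.22 = -0.57
r = [C6H5COO-]/[C6H5COOH] = 10^(-0.57) = 0.269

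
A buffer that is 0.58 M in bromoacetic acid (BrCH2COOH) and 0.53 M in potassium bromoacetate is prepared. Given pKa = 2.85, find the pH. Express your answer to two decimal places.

pH = 2.81

Henderson–Hasselbalch: pH = pKa + log([BrCH2COO-]/[BrCH2COOH]) = 2.85 + log(0.53/0.58)
pH = 2.85 + (-0.039) = 2.81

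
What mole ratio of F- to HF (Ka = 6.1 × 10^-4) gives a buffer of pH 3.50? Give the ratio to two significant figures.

pKa = -log(6.1 × 10^-4) = 3.215
pH = pKa + log(r) ⇒ log(r) = 3.50 − 3.215 = +0.285
r = [F-]/[HF] = 10^(+0.285) = 1.93

ratio = 1.9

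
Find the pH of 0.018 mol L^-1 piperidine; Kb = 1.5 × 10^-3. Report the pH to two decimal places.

pH = 11.65

C5H10NH + H2O ⇌ C5H10NH2+ + OH-
Kb = [OH-]²/(0.018 − [OH-]) = 1.5 × 10^-3
Here C₀/Kb ≈ 12, so the small-[OH-] approximation fails. Use the quadratic:
[OH-] = (−Kb + √(Kb² + 4·Kb·C₀))/2 = 4.50 × 10^-3 M
pOH = 2.35, so pH = 14.00 − pOH = 11.65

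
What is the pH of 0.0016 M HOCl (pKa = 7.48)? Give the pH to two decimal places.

HOCl ⇌ OCl- + H+
Ka = 10^(−7.48) = 3.31 × 10^-8
Ka = [H+]²/(0.0016 − [H+]) = 3.31 × 10^-8
Assume [H+] ≪ 0.0016: [H+] ≈ √(3.31 × 10^-8 × 0.0016) = 7.28 × 10^-6 M
([H+]/C₀ = 0.45% < 5%, so the approximation holds.)
pH = −log[H+] = −log(7.28 × 10^-6) = 5.14

pH = 5.14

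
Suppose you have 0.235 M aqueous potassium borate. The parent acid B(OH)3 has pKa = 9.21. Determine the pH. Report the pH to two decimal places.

B(OH)4- is the conjugate base of the weak acid B(OH)3.
Ka = 10^(−9.21) = 6.17 × 10^-10
Kb = Kw/Ka = 1.0×10^-14 / 6.17 × 10^-10 = 1.62 × 10^-5
Kb = x²/(0.235 − x) = 1.62 × 10^-5
Neglecting x in the denominator: x = √(1.62 × 10^-5 × 0.235) = 1.95 × 10^-3 M
(x/C₀ = 0.83% < 5%, so the approximation holds.)
pOH = 2.71, so pH = 14.00 − pOH = 11.29

pH = 11.29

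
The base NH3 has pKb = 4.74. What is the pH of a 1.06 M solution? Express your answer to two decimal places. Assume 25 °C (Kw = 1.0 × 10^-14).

pH = 11.64

NH3 + H2O ⇌ NH4+ + OH-
Kb = 10^(−4.74) = 1.82 × 10^-5
From the ICE table, Kb = [OH-]²/(1.06 − [OH-]) = 1.82 × 10^-5.
Since Kb ≪ C₀, [OH-] ≈ √(Kb·C₀) = 4.39 × 10^-3 M.
([OH-]/C₀ = 0.41% < 5%, so the approximation holds.)
pOH = 2.36, so pH = 14.00 − pOH = 11.64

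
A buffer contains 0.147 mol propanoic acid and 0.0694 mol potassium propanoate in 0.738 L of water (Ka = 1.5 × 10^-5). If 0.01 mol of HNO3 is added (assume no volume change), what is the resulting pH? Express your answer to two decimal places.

Added H+ converts CH3CH2COO- to CH3CH2COOH: CH3CH2COOH → 0.157 mol, CH3CH2COO- → 0.0594 mol.
pKa = −log(1.5 × 10^-5) = 4.824
Henderson–Hasselbalch with mole ratio 0.0594/0.157: pH = 4.824 + (-0.422)

pH = 4.40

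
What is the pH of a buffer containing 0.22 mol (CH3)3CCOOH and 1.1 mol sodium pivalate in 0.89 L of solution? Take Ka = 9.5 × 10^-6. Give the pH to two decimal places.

pH = 5.72

pKa = −log(9.5 × 10^-6) = 5.022
Using pH = pKa + log([base]/[acid]) with [base]/[acid] = 1.1/0.22:
pH = 5.022 + (+0.699) = 5.72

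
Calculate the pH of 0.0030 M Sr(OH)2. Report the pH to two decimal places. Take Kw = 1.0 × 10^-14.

Sr(OH)2 is a strong base (each formula unit releases 2 OH-); [OH-] = 0.006 M.
pOH = -log(0.006) = 2.22
pH = 14.00 - 2.22 = 11.78

pH = 11.78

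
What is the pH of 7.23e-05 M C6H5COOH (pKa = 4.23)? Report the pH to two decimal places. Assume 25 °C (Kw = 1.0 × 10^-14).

pH = 4.38

C6H5COOH ⇌ C6H5COO- + H+
Ka = 10^(−4.23) = 5.89 × 10^-5
Ka = [H+]²/(7.23e-05 − [H+]) = 5.89 × 10^-5
Here C₀/Ka ≈ 1.23, so the small-[H+] approximation fails. Use the quadratic:
[H+] = (−Ka + √(Ka² + 4·Ka·C₀))/2 = 4.21 × 10^-5 M
pH = −log[H+] = −log(4.21 × 10^-5) = 4.38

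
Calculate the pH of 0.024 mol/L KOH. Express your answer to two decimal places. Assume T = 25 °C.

pH = 12.38

KOH is a strong base; [OH-] = 0.024 M.
pOH = -log(0.024) = 1.62
pH = 14.00 - 1.62 = 12.38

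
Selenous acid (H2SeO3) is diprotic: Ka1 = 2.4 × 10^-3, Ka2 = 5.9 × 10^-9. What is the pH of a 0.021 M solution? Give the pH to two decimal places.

pH = 2.22

Ka1 ≫ Ka2, so treat the first dissociation as the only significant source of H+.
Ka1 = x²/(0.021 − x) = 2.4 × 10^-3
Solving the quadratic: x = (−Ka1 + √(Ka1² + 4·Ka1·C₀))/2 = 6.00 × 10^-3 M
pH = −log(6.00 × 10^-3) = 2.22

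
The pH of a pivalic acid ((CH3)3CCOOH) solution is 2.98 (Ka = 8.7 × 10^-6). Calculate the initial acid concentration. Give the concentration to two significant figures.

[H+] = 10^(-2.98) = 1.05 × 10^-3 M = x
Ka = x²/(C₀ − x) ⇒ C₀ = x + x²/Ka
C₀ = 1.05 × 10^-3 + (1.05 × 10^-3)²/(8.7 × 10^-6) = 1.28 × 10^-1 M

C₀ = 1.3 × 10^-1 M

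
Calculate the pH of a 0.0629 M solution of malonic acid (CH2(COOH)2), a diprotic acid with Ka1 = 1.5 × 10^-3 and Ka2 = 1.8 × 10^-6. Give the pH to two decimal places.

pH = 2.05

Ka1 ≫ Ka2, so treat the first dissociation as the only significant source of H+.
Ka1 = x²/(0.0629 − x) = 1.5 × 10^-3
Solving the quadratic: x = (−Ka1 + √(Ka1² + 4·Ka1·C₀))/2 = 8.99 × 10^-3 M
pH = −log(8.99 × 10^-3) = 2.05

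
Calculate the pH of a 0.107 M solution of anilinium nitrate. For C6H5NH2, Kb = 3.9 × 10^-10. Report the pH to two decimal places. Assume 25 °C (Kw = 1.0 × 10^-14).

pH = 2.78

C6H5NH3+ is the conjugate acid of the weak base C6H5NH2.
Ka = Kw/Kb = 1.0×10^-14 / 3.9 × 10^-10 = 2.56 × 10^-5
Ka = [H+]²/(0.107 − [H+]) = 2.56 × 10^-5
Assume [H+] ≪ 0.107: [H+] ≈ √(2.56 × 10^-5 × 0.107) = 1.66 × 10^-3 M
Check: 1.5% ionized — well under 5%, approximation valid.
pH = −log(1.66 × 10^-3) = 2.78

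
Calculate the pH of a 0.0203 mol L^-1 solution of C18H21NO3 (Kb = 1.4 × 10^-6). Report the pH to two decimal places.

pH = 10.23

C18H21NO3 + H2O ⇌ C18H22NO3+ + OH-
Kb = x²/(0.0203 − x) = 1.4 × 10^-6
Neglecting x in the denominator: x = √(1.4 × 10^-6 × 0.0203) = 1.69 × 10^-4 M
Check: 0.83% ionized — well under 5%, approximation valid.
pOH = 3.77, so pH = 14.00 − pOH = 10.23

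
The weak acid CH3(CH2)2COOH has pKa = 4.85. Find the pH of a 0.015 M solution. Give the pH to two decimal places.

CH3(CH2)2COOH ⇌ CH3(CH2)2COO- + H+
Ka = 10^(−4.85) = 1.41 × 10^-5
Ka = x²/(0.015 − x) = 1.41 × 10^-5
Since Ka ≪ C₀, x ≈ √(Ka·C₀) = 4.60 × 10^-4 M.
Check: 3.1% ionized — well under 5%, approximation valid.
pH = −log[H+] = −log(4.60 × 10^-4) = 3.34

pH = 3.34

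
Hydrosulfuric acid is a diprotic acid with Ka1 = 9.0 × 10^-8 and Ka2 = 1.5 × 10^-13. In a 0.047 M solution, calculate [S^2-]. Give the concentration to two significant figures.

First ionization gives [H+] ≈ [HS-] = 6.50 × 10^-5 M.
Second step: Ka2 = [H+][S^2-]/[HS-] ≈ [S^2-] (since [H+] ≈ [HS-]).
So [S^2-] ≈ Ka2.

1.5 × 10^-13 M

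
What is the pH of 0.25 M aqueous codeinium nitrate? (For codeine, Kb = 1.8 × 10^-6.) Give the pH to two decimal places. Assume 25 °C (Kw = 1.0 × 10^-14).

pH = 4.43

C18H22NO3+ is the conjugate acid of the weak base C18H21NO3.
Ka = Kw/Kb = 1.0×10^-14 / 1.8 × 10^-6 = 5.56 × 10^-9
From the ICE table, Ka = [H+]²/(0.25 − [H+]) = 5.56 × 10^-9.
Since Ka ≪ C₀, [H+] ≈ √(Ka·C₀) = 3.73 × 10^-5 M.
Check: 0.015% ionized — well under 5%, approximation valid.
pH = −log(3.73 × 10^-5) = 4.43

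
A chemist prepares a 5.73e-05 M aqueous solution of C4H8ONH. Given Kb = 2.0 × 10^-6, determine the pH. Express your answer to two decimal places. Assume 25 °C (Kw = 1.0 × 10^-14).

pH = 8.99

C4H8ONH + H2O ⇌ C4H8ONH2+ + OH-
From the ICE table, Kb = x²/(5.73e-05 − x) = 2.0 × 10^-6.
Here C₀/Kb ≈ 28.6, so the small-x approximation fails. Use the quadratic:
x = (−Kb + √(Kb² + 4·Kb·C₀))/2 = 9.75 × 10^-6 M
pOH = 5.01, so pH = 14.00 − pOH = 8.99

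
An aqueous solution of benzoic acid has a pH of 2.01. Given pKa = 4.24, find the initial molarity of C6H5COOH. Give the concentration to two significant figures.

[H+] = 10^(-2.01) = 9.77 × 10^-3 M = x
Ka = 10^(−4.24) = 5.75 × 10^-5
Ka = x²/(C₀ − x) ⇒ C₀ = x + x²/Ka
C₀ = 9.77 × 10^-3 + (9.77 × 10^-3)²/(5.75 × 10^-5) = 1.67 M

C₀ = 1.7 M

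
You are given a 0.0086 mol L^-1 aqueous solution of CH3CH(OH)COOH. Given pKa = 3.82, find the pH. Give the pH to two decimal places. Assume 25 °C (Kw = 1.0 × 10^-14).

pH = 2.97

CH3CH(OH)COOH ⇌ CH3CH(OH)COO- + H+
Ka = 10^(−3.82) = 1.51 × 10^-4
Ka = [H+]²/(0.0086 − [H+]) = 1.51 × 10^-4
[H+] is not negligible relative to C₀; solve [H+]² + 0.000151·[H+] − 1.3e-06 = 0.
[H+] = [−0.000151 + √(0.000151² + 5.19e-06)]/2 = 1.07 × 10^-3 M
pH = −log[H+] = −log(1.07 × 10^-3) = 2.97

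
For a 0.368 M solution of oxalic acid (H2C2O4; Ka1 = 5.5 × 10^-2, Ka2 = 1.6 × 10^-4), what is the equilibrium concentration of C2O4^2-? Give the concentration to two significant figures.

First ionization gives [H+] ≈ [HC2O4-] = 1.17 × 10^-1 M.
Second step: Ka2 = [H+][C2O4^2-]/[HC2O4-] ≈ [C2O4^2-] (since [H+] ≈ [HC2O4-]).
So [C2O4^2-] ≈ Ka2.

1.6 × 10^-4 M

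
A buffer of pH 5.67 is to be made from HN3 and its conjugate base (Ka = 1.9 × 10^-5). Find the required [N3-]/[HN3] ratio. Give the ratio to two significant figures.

ratio = 8.9

pKa = -log(1.9 × 10^-5) = 4.721
pH = pKa + log(r) ⇒ log(r) = 5.67 − 4.721 = +0.949
r = [N3-]/[HN3] = 10^(+0.949) = 8.89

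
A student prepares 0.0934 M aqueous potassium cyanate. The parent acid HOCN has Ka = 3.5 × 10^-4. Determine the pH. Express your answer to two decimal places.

OCN- is the conjugate base of the weak acid HOCN.
Kb = Kw/Ka = 1.0×10^-14 / 3.5 × 10^-4 = 2.86 × 10^-11
Kb = [OH-]²/(0.0934 − [OH-]) = 2.86 × 10^-11
Neglecting [OH-] in the denominator: [OH-] = √(2.86 × 10^-11 × 0.0934) = 1.63 × 10^-6 M
Check: 0.0017% ionized — well under 5%, approximation valid.
pOH = 5.79, so pH = 14.00 − pOH = 8.21

pH = 8.21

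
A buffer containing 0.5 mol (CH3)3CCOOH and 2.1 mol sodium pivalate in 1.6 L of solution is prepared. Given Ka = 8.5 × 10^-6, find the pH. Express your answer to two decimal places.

pKa = −log(8.5 × 10^-6) = 5.071
Henderson–Hasselbalch: pH = pKa + log([(CH3)3CCOO-]/[(CH3)3CCOOH]) = 5.071 + log(2.1/0.5)
pH = 5.071 + (+0.623) = 5.69

pH = 5.69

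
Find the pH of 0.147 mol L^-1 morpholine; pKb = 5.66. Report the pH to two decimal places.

C4H8ONH + H2O ⇌ C4H8ONH2+ + OH-
Kb = 10^(−5.66) = 2.19 × 10^-6
Kb = x²/(0.147 − x) = 2.19 × 10^-6
Since Kb ≪ C₀, x ≈ √(Kb·C₀) = 5.67 × 10^-4 M.
pOH = −log(5.67 × 10^-4) = 3.25; pH = 14.00 − 3.25 = 10.75

pH = 10.75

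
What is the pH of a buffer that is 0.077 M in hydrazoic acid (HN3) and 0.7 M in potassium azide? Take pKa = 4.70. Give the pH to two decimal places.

Henderson–Hasselbalch: pH = pKa + log([N3-]/[HN3]) = 4.70 + log(0.7/0.077)
pH = 4.70 + (+0.959) = 5.66

pH = 5.66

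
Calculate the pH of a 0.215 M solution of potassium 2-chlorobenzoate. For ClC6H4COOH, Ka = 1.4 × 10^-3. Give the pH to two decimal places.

pH = 8.09

ClC6H4COO- is the conjugate base of the weak acid ClC6H4COOH.
Kb = Kw/Ka = 1.0×10^-14 / 1.4 × 10^-3 = 7.14 × 10^-12
From the ICE table, Kb = x²/(0.215 − x) = 7.14 × 10^-12.
Assume x ≪ 0.215: x ≈ √(7.14 × 10^-12 × 0.215) = 1.24 × 10^-6 M
(x/C₀ = 0.00058% < 5%, so the approximation holds.)
pOH = −log(1.24 × 10^-6) = 5.91; pH = 14.00 − 5.91 = 8.09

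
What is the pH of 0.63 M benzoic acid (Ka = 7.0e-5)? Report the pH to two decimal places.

C6H5COOH ⇌ C6H5COO- + H+
From the ICE table, Ka = x²/(0.63 − x) = 7.0 × 10^-5.
Neglecting x in the denominator: x = √(7.0 × 10^-5 × 0.63) = 6.64 × 10^-3 M
(x/C₀ = 1.1% < 5%, so the approximation holds.)
pH = −log(6.64 × 10^-3) = 2.18

pH = 2.18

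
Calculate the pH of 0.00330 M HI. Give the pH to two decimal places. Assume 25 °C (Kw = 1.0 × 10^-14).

HI is a strong acid and dissociates completely, so [H+] = 0.00330 M.
pH = -log(0.0033) = 2.48

pH = 2.48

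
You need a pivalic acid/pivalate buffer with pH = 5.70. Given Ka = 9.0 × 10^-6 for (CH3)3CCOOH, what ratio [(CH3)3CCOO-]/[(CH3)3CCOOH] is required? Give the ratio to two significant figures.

ratio = 4.5

pKa = -log(9.0 × 10^-6) = 5.046
pH = pKa + log(r) ⇒ log(r) = 5.70 − 5.046 = +0.654
r = [(CH3)3CCOO-]/[(CH3)3CCOOH] = 10^(+0.654) = 4.51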